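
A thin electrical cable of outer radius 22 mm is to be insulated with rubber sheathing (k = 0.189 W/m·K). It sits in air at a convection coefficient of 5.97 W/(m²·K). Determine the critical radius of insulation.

For a cylinder r_cr = k/h = 0.189/5.97
r_cr = 31.7 mm; since the bare radius (22 mm) is below r_cr, adding a thin layer of insulation will *increase* heat loss.

r_cr ≈ 31.7 mm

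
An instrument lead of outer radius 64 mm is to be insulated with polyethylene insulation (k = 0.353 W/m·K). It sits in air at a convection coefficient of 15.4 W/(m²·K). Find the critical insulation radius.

r_cr ≈ 22.9 mm

For a cylinder r_cr = k/h = 0.353/15.4
r_cr = 22.9 mm; since the bare radius (64 mm) is above r_cr, any added insulation will reduce heat loss.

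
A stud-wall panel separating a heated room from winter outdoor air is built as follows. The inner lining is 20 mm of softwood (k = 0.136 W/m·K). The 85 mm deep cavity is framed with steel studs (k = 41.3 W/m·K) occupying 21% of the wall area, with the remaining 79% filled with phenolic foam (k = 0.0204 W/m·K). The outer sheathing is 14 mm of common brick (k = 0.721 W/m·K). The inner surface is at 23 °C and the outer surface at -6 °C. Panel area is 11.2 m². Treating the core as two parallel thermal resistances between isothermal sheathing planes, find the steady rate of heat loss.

Sheathing layers in series; stud and cavity paths in parallel between them.
R_inner = 0.02/(0.136×11.2) = 0.01313 K/W
R_stud  = 0.085/(41.3×0.21×11.2) = 8.75×10^-4 K/W
R_cav   = 0.085/(0.0204×0.79×11.2) = 0.4709 K/W
1/R_core = 1/R_stud + 1/R_cav → R_core = 8.734×10^-4 K/W
R_outer = 0.014/(0.721×11.2) = 0.001734 K/W
R_total = 0.01574 K/W
Q = ΔT/R_total = 29/0.01574

Q ≈ 1840 W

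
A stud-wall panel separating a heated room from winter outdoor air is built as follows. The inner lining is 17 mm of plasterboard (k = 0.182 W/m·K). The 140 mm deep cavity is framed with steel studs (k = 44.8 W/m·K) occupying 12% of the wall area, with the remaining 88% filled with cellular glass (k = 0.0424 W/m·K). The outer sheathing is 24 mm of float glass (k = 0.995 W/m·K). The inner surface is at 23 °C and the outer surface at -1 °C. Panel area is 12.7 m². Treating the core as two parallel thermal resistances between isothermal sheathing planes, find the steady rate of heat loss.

Q ≈ 2130 W

Sheathing layers in series; stud and cavity paths in parallel between them.
R_inner = 0.017/(0.182×12.7) = 0.007355 K/W
R_stud  = 0.14/(44.8×0.12×12.7) = 0.002051 K/W
R_cav   = 0.14/(0.0424×0.88×12.7) = 0.2954 K/W
1/R_core = 1/R_stud + 1/R_cav → R_core = 0.002036 K/W
R_outer = 0.024/(0.995×12.7) = 0.001899 K/W
R_total = 0.01129 K/W
Q = ΔT/R_total = 24/0.01129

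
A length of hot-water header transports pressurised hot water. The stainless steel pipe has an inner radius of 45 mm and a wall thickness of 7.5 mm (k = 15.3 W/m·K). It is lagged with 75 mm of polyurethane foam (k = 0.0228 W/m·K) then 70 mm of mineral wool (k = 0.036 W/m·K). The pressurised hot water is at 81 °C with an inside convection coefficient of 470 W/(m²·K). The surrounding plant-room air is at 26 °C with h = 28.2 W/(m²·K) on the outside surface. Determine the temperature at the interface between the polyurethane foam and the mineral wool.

T ≈ 39.2 °C

Per-layer cylindrical resistances, series-summed:
R_inner film = 1/(h_i·2πr₁L) = 1/(470×2π×0.045×1) = 0.007525 K/W
R_stainless steel pipe wall = ln(52.5/45)/(2π×15.3×1) = 0.001604 K/W
R_polyurethane foam = ln(127.5/52.5)/(2π×0.0228×1) = 6.194 K/W
R_mineral wool = ln(197.5/127.5)/(2π×0.036×1) = 1.935 K/W
R_outer film = 1/(h_o·2πr_oL) = 1/(28.2×2π×0.1975×1) = 0.02858 K/W
R_total = 8.166 K/W
Q = ΔT/R_total = 55/8.166
Q = 6.74 W/m
T_interface = T_inner − Q·ΣR(inner→interface) = 81 − 6.74×6.203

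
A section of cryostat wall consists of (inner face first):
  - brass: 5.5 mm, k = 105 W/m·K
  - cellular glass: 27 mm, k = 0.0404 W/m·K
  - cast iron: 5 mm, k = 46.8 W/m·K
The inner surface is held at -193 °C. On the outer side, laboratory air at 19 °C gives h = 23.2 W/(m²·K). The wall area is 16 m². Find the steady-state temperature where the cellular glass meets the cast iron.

T ≈ 6.13 °C

Using the resistance-network approach (series):
R_brass = L/(kA) = 0.0055/(105×16) = 3.274×10^-6 K/W
R_cellular glass = L/(kA) = 0.027/(0.0404×16) = 0.04177 K/W
R_cast iron = L/(kA) = 0.005/(46.8×16) = 6.677×10^-6 K/W
R_outer film = 1/(h_o·A) = 1/(23.2×16) = 0.002694 K/W
R_total = 0.04447 K/W;  Q = ΔT/R_total = 212/0.04447 = 4767 W
T_interface = T_inner + Q·ΣR(inner→interface) = -193 + 4770×0.04177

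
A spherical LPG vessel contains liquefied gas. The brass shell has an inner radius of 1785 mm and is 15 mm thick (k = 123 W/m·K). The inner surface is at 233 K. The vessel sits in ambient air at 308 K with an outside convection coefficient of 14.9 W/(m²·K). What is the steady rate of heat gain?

Q ≈ 45400 W

Spherical conduction: R = (1/r_in − 1/r_out)/(4πk) per layer; series-sum.
R_brass shell = (1/1.785 − 1/1.8)/(4π×123) = 3.02×10^-6 K/W
R_outer film = 1/(h·4πr_o²) = 1/(14.9×4π×1.8²) = 0.001648 K/W
R_total = 0.001651 K/W
Q = ΔT/R_total = 75/0.001651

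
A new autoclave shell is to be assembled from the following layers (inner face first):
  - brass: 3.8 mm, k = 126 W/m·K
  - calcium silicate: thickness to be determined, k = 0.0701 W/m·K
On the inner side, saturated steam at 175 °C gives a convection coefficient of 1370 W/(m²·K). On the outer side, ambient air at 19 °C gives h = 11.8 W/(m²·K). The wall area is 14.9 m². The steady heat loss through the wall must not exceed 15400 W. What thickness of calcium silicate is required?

Model the wall as resistances in series:
R_inner film = 1/(h_i·A) = 1/(1370×14.9) = 4.899×10^-5 K/W
R_brass = L/(kA) = 0.0038/(126×14.9) = 2.024×10^-6 K/W
R_outer film = 1/(h_o·A) = 1/(11.8×14.9) = 0.005688 K/W
Sum of the known resistances R_other = 0.005739 K/W
Required total resistance R_tot = ΔT/Q_allow = 156/15400 = 0.01013 K/W
R_calcium silicate = R_tot − R_other = 0.004391 K/W
L = R·k·A = 0.004391×0.0701×14.9

L ≈ 4.59 mm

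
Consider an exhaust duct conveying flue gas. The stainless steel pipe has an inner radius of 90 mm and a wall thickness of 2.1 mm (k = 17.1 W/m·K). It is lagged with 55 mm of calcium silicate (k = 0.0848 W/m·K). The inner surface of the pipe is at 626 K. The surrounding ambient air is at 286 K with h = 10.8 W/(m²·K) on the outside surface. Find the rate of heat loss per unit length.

Cylindrical conduction, so R = ln(r₂/r₁)/(2πkL) per layer, in series:
R_stainless steel pipe wall = ln(92.1/90)/(2π×17.1×1) = 2.147×10^-4 K/W
R_calcium silicate = ln(147.1/92.1)/(2π×0.0848×1) = 0.8788 K/W
R_outer film = 1/(h_o·2πr_oL) = 1/(10.8×2π×0.1471×1) = 0.1002 K/W
R_total = 0.9792 K/W
Q = ΔT/R_total = 340/0.9792

q′ ≈ 347 W/m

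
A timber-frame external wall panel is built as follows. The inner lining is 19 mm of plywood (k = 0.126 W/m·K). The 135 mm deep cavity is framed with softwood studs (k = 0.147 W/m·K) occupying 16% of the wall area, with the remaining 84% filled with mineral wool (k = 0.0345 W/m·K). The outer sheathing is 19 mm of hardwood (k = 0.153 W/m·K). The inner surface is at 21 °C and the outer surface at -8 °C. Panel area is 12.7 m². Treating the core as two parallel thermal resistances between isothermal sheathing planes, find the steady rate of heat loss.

Sheathing layers in series; stud and cavity paths in parallel between them.
R_inner = 0.019/(0.126×12.7) = 0.01187 K/W
R_stud  = 0.135/(0.147×0.16×12.7) = 0.452 K/W
R_cav   = 0.135/(0.0345×0.84×12.7) = 0.3668 K/W
1/R_core = 1/R_stud + 1/R_cav → R_core = 0.2025 K/W
R_outer = 0.019/(0.153×12.7) = 0.009778 K/W
R_total = 0.2241 K/W
Q = ΔT/R_total = 29/0.2241

Q ≈ 129 W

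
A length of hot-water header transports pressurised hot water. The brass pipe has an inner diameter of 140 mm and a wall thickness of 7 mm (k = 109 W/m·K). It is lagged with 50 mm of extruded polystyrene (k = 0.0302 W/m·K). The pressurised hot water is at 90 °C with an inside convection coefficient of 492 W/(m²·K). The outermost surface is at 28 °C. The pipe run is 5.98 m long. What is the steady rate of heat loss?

Treating each annulus and film as a series resistance:
R_inner film = 1/(h_i·2πr₁L) = 1/(492×2π×0.07×5.98) = 7.728×10^-4 K/W
R_brass pipe wall = ln(77/70)/(2π×109×5.98) = 2.327×10^-5 K/W
R_extruded polystyrene = ln(127/77)/(2π×0.0302×5.98) = 0.441 K/W
R_total = 0.4418 K/W
Q = ΔT/R_total = 62/0.4418

Q ≈ 140 W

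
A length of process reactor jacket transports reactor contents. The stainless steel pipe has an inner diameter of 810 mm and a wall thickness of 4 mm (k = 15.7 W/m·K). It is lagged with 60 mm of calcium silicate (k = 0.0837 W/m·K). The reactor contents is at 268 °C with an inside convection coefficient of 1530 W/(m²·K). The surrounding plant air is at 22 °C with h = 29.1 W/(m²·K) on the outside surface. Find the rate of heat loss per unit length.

Treating each annulus and film as a series resistance:
R_inner film = 1/(h_i·2πr₁L) = 1/(1530×2π×0.405×1) = 2.568×10^-4 K/W
R_stainless steel pipe wall = ln(409/405)/(2π×15.7×1) = 9.963×10^-5 K/W
R_calcium silicate = ln(469/409)/(2π×0.0837×1) = 0.2603 K/W
R_outer film = 1/(h_o·2πr_oL) = 1/(29.1×2π×0.469×1) = 0.01166 K/W
R_total = 0.2723 K/W
Q = ΔT/R_total = 246/0.2723

q′ ≈ 903 W/m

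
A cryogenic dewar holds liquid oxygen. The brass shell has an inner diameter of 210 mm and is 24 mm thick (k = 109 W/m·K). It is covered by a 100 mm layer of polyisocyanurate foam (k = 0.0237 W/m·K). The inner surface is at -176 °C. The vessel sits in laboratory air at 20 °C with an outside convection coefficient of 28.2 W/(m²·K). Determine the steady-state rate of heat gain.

Q ≈ 17.2 W

Spherical conduction: R = (1/r_in − 1/r_out)/(4πk) per layer; series-sum.
R_brass shell = (1/0.105 − 1/0.129)/(4π×109) = 0.001294 K/W
R_polyisocyanurate foam = (1/0.129 − 1/0.229)/(4π×0.0237) = 11.37 K/W
R_outer film = 1/(h·4πr_o²) = 1/(28.2×4π×0.229²) = 0.05381 K/W
R_total = 11.42 K/W
Q = ΔT/R_total = 196/11.42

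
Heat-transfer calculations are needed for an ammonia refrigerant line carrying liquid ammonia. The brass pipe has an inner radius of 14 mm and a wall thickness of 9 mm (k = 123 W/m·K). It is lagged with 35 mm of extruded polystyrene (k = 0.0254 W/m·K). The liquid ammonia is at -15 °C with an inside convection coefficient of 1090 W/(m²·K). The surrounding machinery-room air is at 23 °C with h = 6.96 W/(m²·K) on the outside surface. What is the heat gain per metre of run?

q′ ≈ 6.13 W/m

For a radial system each layer contributes R = ln(r_out/r_in)/(2πkL); films add R = 1/(hA).
R_inner film = 1/(h_i·2πr₁L) = 1/(1090×2π×0.014×1) = 0.01043 K/W
R_brass pipe wall = ln(23/14)/(2π×123×1) = 6.424×10^-4 K/W
R_extruded polystyrene = ln(58/23)/(2π×0.0254×1) = 5.796 K/W
R_outer film = 1/(h_o·2πr_oL) = 1/(6.96×2π×0.058×1) = 0.3943 K/W
R_total = 6.201 K/W
Q = ΔT/R_total = 38/6.201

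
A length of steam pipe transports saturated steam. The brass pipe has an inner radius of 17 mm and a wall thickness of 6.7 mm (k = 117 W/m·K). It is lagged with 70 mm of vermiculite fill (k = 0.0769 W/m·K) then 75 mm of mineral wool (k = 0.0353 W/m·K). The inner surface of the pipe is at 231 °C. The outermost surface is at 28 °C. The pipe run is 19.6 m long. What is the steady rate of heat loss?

Cylindrical conduction, so R = ln(r₂/r₁)/(2πkL) per layer, in series:
R_brass pipe wall = ln(23.7/17)/(2π×117×19.6) = 2.306×10^-5 K/W
R_vermiculite fill = ln(93.7/23.7)/(2π×0.0769×19.6) = 0.1452 K/W
R_mineral wool = ln(168.7/93.7)/(2π×0.0353×19.6) = 0.1353 K/W
R_total = 0.2804 K/W
Q = ΔT/R_total = 203/0.2804

Q ≈ 724 W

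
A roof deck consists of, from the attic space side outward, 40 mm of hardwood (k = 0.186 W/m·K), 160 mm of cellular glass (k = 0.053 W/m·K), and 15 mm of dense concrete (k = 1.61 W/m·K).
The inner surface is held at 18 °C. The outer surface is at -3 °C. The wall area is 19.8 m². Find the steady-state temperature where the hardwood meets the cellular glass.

Treating each layer as a thermal resistance in series:
R_hardwood = L/(kA) = 0.04/(0.186×19.8) = 0.01086 K/W
R_cellular glass = L/(kA) = 0.16/(0.053×19.8) = 0.1525 K/W
R_dense concrete = L/(kA) = 0.015/(1.61×19.8) = 4.705×10^-4 K/W
R_total = 0.1638 K/W;  Q = ΔT/R_total = 21/0.1638 = 128.2 W
T_interface = T_inner − Q·ΣR(inner→interface) = 18 − 128×0.01086

T ≈ 16.6 °C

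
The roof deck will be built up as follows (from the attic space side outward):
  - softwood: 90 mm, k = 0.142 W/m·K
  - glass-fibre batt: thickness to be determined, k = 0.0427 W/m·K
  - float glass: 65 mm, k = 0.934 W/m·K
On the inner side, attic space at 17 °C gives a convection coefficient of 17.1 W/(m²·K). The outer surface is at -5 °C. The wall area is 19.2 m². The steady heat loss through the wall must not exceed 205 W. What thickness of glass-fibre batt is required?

L ≈ 55.5 mm

Model the wall as resistances in series:
R_inner film = 1/(h_i·A) = 1/(17.1×19.2) = 0.003046 K/W
R_softwood = L/(kA) = 0.09/(0.142×19.2) = 0.03301 K/W
R_float glass = L/(kA) = 0.065/(0.934×19.2) = 0.003625 K/W
Sum of the known resistances R_other = 0.03968 K/W
Required total resistance R_tot = ΔT/Q_allow = 22/205 = 0.1073 K/W
R_glass-fibre batt = R_tot − R_other = 0.06764 K/W
L = R·k·A = 0.06764×0.0427×19.2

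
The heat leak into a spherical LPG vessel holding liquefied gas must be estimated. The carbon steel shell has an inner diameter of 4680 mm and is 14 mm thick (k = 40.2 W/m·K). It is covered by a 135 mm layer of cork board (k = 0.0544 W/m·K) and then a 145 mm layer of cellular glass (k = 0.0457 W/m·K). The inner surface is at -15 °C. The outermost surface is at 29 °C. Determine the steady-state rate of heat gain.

Radial (spherical) resistances in series:
R_carbon steel shell = (1/2.34 − 1/2.354)/(4π×40.2) = 5.031×10^-6 K/W
R_cork board = (1/2.354 − 1/2.489)/(4π×0.0544) = 0.0337 K/W
R_cellular glass = (1/2.489 − 1/2.634)/(4π×0.0457) = 0.03851 K/W
R_total = 0.07222 K/W
Q = ΔT/R_total = 44/0.07222

Q ≈ 609 W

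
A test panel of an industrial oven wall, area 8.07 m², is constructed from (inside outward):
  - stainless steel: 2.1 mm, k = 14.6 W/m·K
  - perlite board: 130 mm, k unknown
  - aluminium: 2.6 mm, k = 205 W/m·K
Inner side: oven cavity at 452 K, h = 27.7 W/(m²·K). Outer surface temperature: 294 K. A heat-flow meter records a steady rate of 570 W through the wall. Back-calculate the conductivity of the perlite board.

Series thermal resistances:
R_inner film = 1/(h_i·A) = 1/(27.7×8.07) = 0.004473 K/W
R_stainless steel = L/(kA) = 0.0021/(14.6×8.07) = 1.782×10^-5 K/W
R_aluminium = L/(kA) = 0.0026/(205×8.07) = 1.572×10^-6 K/W
Sum of known resistances R_other = 0.004493 K/W
Total R = ΔT/Q = 158/570 = 0.2772 K/W
R_perlite board = R_total − R_other = 0.2727 K/W
k = L/(R·A) = 0.13/(0.2727×8.07)

k ≈ 0.0591 W/(m·K)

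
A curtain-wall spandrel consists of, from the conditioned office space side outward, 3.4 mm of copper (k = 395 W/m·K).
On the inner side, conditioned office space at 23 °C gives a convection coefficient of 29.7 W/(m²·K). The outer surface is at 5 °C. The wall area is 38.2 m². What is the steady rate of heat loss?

Series thermal resistances:
R_inner film = 1/(h_i·A) = 1/(29.7×38.2) = 8.814×10^-4 K/W
R_copper = L/(kA) = 0.0034/(395×38.2) = 2.253×10^-7 K/W
R_total = 8.816×10^-4 K/W
Q = ΔT / R_total = 18 / 8.816×10^-4

Q ≈ 20400 W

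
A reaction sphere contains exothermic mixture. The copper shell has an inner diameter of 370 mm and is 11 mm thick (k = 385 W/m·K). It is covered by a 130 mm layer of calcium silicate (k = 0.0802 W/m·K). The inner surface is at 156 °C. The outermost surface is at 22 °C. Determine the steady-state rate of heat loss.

For a spherical shell R = (1/r₁ − 1/r₂)/(4πk); film R = 1/(h·4πr²). In series:
R_copper shell = (1/0.185 − 1/0.196)/(4π×385) = 6.27×10^-5 K/W
R_calcium silicate = (1/0.196 − 1/0.326)/(4π×0.0802) = 2.019 K/W
R_total = 2.019 K/W
Q = ΔT/R_total = 134/2.019

Q ≈ 66.4 W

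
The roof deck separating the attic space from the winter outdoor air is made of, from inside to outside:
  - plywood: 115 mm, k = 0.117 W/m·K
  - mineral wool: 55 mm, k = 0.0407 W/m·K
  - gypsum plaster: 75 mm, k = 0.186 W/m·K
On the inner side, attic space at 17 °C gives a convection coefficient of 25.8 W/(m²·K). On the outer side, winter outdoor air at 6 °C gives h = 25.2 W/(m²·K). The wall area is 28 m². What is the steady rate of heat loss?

Q ≈ 109 W

Using the resistance-network approach (series):
R_inner film = 1/(h_i·A) = 1/(25.8×28) = 0.001384 K/W
R_plywood = L/(kA) = 0.115/(0.117×28) = 0.0351 K/W
R_mineral wool = L/(kA) = 0.055/(0.0407×28) = 0.04826 K/W
R_gypsum plaster = L/(kA) = 0.075/(0.186×28) = 0.0144 K/W
R_outer film = 1/(h_o·A) = 1/(25.2×28) = 0.001417 K/W
R_total = 0.1006 K/W
Q = ΔT / R_total = 11 / 0.1006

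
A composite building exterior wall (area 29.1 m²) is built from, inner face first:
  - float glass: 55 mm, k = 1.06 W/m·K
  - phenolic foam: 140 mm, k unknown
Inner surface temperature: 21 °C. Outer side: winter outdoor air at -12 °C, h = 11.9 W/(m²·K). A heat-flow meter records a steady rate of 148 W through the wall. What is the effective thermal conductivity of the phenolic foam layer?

Using the resistance-network approach (series):
R_float glass = L/(kA) = 0.055/(1.06×29.1) = 0.001783 K/W
R_outer film = 1/(h_o·A) = 1/(11.9×29.1) = 0.002888 K/W
Sum of known resistances R_other = 0.004671 K/W
Total R = ΔT/Q = 33/148 = 0.223 K/W
R_phenolic foam = R_total − R_other = 0.2183 K/W
k = L/(R·A) = 0.14/(0.2183×29.1)

k ≈ 0.022 W/(m·K)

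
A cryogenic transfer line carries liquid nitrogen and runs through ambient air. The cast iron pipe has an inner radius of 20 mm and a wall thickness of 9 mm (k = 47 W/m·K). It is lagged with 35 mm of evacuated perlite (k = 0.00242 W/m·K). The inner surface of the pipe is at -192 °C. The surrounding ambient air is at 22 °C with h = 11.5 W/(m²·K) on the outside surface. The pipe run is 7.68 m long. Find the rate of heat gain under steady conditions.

Q ≈ 31.4 W

Radial resistances (cylindrical: R_cond = ln(r_o/r_i)/(2πkL), R_conv = 1/(h·2πrL)):
R_cast iron pipe wall = ln(29/20)/(2π×47×7.68) = 1.638×10^-4 K/W
R_evacuated perlite = ln(64/29)/(2π×0.00242×7.68) = 6.779 K/W
R_outer film = 1/(h_o·2πr_oL) = 1/(11.5×2π×0.064×7.68) = 0.02816 K/W
R_total = 6.807 K/W
Q = ΔT/R_total = 214/6.807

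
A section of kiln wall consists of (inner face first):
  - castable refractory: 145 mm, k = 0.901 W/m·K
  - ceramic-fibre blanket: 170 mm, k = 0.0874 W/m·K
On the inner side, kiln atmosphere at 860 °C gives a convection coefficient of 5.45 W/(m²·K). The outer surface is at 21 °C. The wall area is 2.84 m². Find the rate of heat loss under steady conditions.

Series thermal resistances:
R_inner film = 1/(h_i·A) = 1/(5.45×2.84) = 0.06461 K/W
R_castable refractory = L/(kA) = 0.145/(0.901×2.84) = 0.05667 K/W
R_ceramic-fibre blanket = L/(kA) = 0.17/(0.0874×2.84) = 0.6849 K/W
R_total = 0.8062 K/W
Q = ΔT / R_total = 839 / 0.8062

Q ≈ 1040 W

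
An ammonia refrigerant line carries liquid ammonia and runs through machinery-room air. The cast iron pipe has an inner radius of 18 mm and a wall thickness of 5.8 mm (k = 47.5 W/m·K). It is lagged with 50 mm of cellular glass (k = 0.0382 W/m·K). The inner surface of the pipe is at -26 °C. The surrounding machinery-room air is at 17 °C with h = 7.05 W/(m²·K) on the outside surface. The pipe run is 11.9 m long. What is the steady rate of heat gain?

Cylindrical conduction, so R = ln(r₂/r₁)/(2πkL) per layer, in series:
R_cast iron pipe wall = ln(23.8/18)/(2π×47.5×11.9) = 7.865×10^-5 K/W
R_cellular glass = ln(73.8/23.8)/(2π×0.0382×11.9) = 0.3962 K/W
R_outer film = 1/(h_o·2πr_oL) = 1/(7.05×2π×0.0738×11.9) = 0.02571 K/W
R_total = 0.422 K/W
Q = ΔT/R_total = 43/0.422

Q ≈ 102 W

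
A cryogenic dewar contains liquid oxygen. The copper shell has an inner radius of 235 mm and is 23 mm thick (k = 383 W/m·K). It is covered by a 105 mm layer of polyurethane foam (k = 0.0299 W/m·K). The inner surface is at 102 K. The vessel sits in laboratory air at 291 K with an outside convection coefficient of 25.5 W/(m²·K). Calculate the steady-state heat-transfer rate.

Q ≈ 62.8 W

Radial (spherical) resistances in series:
R_copper shell = (1/0.235 − 1/0.258)/(4π×383) = 7.882×10^-5 K/W
R_polyurethane foam = (1/0.258 − 1/0.363)/(4π×0.0299) = 2.984 K/W
R_outer film = 1/(h·4πr_o²) = 1/(25.5×4π×0.363²) = 0.02368 K/W
R_total = 3.008 K/W
Q = ΔT/R_total = 189/3.008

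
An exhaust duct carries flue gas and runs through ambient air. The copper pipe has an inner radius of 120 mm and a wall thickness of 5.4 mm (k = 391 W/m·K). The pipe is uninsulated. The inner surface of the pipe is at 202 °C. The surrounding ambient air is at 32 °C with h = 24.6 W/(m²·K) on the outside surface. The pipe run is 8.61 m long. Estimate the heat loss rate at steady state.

Q ≈ 28400 W

Cylindrical conduction, so R = ln(r₂/r₁)/(2πkL) per layer, in series:
R_copper pipe wall = ln(125.4/120)/(2π×391×8.61) = 2.081×10^-6 K/W
R_outer film = 1/(h_o·2πr_oL) = 1/(24.6×2π×0.1254×8.61) = 0.005992 K/W
R_total = 0.005994 K/W
Q = ΔT/R_total = 170/0.005994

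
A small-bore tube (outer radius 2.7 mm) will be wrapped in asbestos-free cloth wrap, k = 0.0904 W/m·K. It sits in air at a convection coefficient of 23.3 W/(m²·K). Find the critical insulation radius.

r_cr ≈ 3.88 mm

For a cylinder r_cr = k/h = 0.0904/23.3
r_cr = 3.88 mm; since the bare radius (2.7 mm) is below r_cr, adding a thin layer of insulation will *increase* heat loss.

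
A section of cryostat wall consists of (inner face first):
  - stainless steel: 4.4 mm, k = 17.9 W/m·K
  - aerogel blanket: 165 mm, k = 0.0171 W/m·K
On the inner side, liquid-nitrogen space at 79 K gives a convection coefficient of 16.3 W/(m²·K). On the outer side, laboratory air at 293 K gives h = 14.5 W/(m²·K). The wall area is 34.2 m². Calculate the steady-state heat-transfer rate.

Q ≈ 748 W

Treating each layer as a thermal resistance in series:
R_inner film = 1/(h_i·A) = 1/(16.3×34.2) = 0.001794 K/W
R_stainless steel = L/(kA) = 0.0044/(17.9×34.2) = 7.187×10^-6 K/W
R_aerogel blanket = L/(kA) = 0.165/(0.0171×34.2) = 0.2821 K/W
R_outer film = 1/(h_o·A) = 1/(14.5×34.2) = 0.002017 K/W
R_total = 0.286 K/W
Q = ΔT / R_total = 214 / 0.286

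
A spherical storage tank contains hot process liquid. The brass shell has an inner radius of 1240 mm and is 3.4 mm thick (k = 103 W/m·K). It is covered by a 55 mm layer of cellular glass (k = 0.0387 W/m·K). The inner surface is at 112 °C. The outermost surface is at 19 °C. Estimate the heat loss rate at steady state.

Q ≈ 1330 W

For a spherical shell R = (1/r₁ − 1/r₂)/(4πk); film R = 1/(h·4πr²). In series:
R_brass shell = (1/1.24 − 1/1.2434)/(4π×103) = 1.704×10^-6 K/W
R_cellular glass = (1/1.2434 − 1/1.2984)/(4π×0.0387) = 0.07005 K/W
R_total = 0.07005 K/W
Q = ΔT/R_total = 93/0.07005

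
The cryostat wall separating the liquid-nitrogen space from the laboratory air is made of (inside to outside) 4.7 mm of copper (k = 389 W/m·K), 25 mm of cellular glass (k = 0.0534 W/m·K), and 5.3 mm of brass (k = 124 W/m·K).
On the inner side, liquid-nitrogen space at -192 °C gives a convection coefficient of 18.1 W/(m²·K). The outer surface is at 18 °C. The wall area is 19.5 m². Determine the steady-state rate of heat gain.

Series thermal resistances:
R_inner film = 1/(h_i·A) = 1/(18.1×19.5) = 0.002833 K/W
R_copper = L/(kA) = 0.0047/(389×19.5) = 6.196×10^-7 K/W
R_cellular glass = L/(kA) = 0.025/(0.0534×19.5) = 0.02401 K/W
R_brass = L/(kA) = 0.0053/(124×19.5) = 2.192×10^-6 K/W
R_total = 0.02684 K/W
Q = ΔT / R_total = 210 / 0.02684

Q ≈ 7820 W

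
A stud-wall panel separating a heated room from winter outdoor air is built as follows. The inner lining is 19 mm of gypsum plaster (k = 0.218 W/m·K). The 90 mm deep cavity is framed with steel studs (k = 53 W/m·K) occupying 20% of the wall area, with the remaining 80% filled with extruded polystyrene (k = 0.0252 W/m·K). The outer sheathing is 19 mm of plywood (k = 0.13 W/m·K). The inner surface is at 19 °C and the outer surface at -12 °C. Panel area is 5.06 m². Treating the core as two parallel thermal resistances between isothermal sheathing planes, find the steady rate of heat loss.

Q ≈ 649 W

Sheathing layers in series; stud and cavity paths in parallel between them.
R_inner = 0.019/(0.218×5.06) = 0.01722 K/W
R_stud  = 0.09/(53×0.2×5.06) = 0.001678 K/W
R_cav   = 0.09/(0.0252×0.8×5.06) = 0.8823 K/W
1/R_core = 1/R_stud + 1/R_cav → R_core = 0.001675 K/W
R_outer = 0.019/(0.13×5.06) = 0.02888 K/W
R_total = 0.04778 K/W
Q = ΔT/R_total = 31/0.04778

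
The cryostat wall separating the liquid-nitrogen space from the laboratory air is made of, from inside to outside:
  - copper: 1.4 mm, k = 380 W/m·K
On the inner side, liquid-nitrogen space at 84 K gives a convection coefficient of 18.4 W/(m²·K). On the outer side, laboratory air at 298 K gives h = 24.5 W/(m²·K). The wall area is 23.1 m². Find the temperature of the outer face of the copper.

Series thermal resistances:
R_inner film = 1/(h_i·A) = 1/(18.4×23.1) = 0.002353 K/W
R_copper = L/(kA) = 0.0014/(380×23.1) = 1.595×10^-7 K/W
R_outer film = 1/(h_o·A) = 1/(24.5×23.1) = 0.001767 K/W
R_total = 0.00412 K/W;  Q = ΔT/R_total = 214/0.00412 = 51940 W
T_interface = T_inner + Q·ΣR(inner→interface) = 84 + 51900×0.002353

T ≈ 206 K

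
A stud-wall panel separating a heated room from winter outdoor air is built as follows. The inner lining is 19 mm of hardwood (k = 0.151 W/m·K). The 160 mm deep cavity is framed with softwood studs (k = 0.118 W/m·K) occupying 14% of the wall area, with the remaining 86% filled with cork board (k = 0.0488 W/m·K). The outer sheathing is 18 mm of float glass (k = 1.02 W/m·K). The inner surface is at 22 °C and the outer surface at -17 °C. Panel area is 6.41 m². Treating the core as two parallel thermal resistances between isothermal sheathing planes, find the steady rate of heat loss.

Q ≈ 86.8 W

Sheathing layers in series; stud and cavity paths in parallel between them.
R_inner = 0.019/(0.151×6.41) = 0.01963 K/W
R_stud  = 0.16/(0.118×0.14×6.41) = 1.511 K/W
R_cav   = 0.16/(0.0488×0.86×6.41) = 0.5948 K/W
1/R_core = 1/R_stud + 1/R_cav → R_core = 0.4268 K/W
R_outer = 0.018/(1.02×6.41) = 0.002753 K/W
R_total = 0.4492 K/W
Q = ΔT/R_total = 39/0.4492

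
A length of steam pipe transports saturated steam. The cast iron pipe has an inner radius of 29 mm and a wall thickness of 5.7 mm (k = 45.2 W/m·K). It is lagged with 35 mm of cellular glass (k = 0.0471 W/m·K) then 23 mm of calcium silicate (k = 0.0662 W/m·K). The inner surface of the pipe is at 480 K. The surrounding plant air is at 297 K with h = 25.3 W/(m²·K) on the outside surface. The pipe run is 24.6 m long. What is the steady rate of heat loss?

Radial resistances (cylindrical: R_cond = ln(r_o/r_i)/(2πkL), R_conv = 1/(h·2πrL)):
R_cast iron pipe wall = ln(34.7/29)/(2π×45.2×24.6) = 2.568×10^-5 K/W
R_cellular glass = ln(69.7/34.7)/(2π×0.0471×24.6) = 0.0958 K/W
R_calcium silicate = ln(92.7/69.7)/(2π×0.0662×24.6) = 0.02787 K/W
R_outer film = 1/(h_o·2πr_oL) = 1/(25.3×2π×0.0927×24.6) = 0.002759 K/W
R_total = 0.1265 K/W
Q = ΔT/R_total = 183/0.1265

Q ≈ 1450 W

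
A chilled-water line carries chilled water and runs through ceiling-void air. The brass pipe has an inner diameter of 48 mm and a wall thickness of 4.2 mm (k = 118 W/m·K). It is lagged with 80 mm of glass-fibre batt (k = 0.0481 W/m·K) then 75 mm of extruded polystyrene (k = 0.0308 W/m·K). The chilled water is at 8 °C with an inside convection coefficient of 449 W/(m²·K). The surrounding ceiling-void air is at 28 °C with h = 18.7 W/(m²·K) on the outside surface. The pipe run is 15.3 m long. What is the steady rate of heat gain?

Per-layer cylindrical resistances, series-summed:
R_inner film = 1/(h_i·2πr₁L) = 1/(449×2π×0.024×15.3) = 9.653×10^-4 K/W
R_brass pipe wall = ln(28.2/24)/(2π×118×15.3) = 1.422×10^-5 K/W
R_glass-fibre batt = ln(108.2/28.2)/(2π×0.0481×15.3) = 0.2908 K/W
R_extruded polystyrene = ln(183.2/108.2)/(2π×0.0308×15.3) = 0.1779 K/W
R_outer film = 1/(h_o·2πr_oL) = 1/(18.7×2π×0.1832×15.3) = 0.003036 K/W
R_total = 0.4727 K/W
Q = ΔT/R_total = 20/0.4727

Q ≈ 42.3 W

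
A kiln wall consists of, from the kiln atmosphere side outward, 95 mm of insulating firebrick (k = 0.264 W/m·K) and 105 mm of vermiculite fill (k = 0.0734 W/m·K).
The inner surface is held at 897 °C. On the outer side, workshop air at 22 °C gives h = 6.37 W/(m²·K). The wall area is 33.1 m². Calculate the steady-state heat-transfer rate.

Using the resistance-network approach (series):
R_insulating firebrick = L/(kA) = 0.095/(0.264×33.1) = 0.01087 K/W
R_vermiculite fill = L/(kA) = 0.105/(0.0734×33.1) = 0.04322 K/W
R_outer film = 1/(h_o·A) = 1/(6.37×33.1) = 0.004743 K/W
R_total = 0.05883 K/W
Q = ΔT / R_total = 875 / 0.05883

Q ≈ 14900 W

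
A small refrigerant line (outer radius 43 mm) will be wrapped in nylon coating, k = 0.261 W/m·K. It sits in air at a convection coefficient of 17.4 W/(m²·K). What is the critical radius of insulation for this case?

r_cr ≈ 15 mm

For a cylinder r_cr = k/h = 0.261/17.4
r_cr = 15 mm; since the bare radius (43 mm) is above r_cr, any added insulation will reduce heat loss.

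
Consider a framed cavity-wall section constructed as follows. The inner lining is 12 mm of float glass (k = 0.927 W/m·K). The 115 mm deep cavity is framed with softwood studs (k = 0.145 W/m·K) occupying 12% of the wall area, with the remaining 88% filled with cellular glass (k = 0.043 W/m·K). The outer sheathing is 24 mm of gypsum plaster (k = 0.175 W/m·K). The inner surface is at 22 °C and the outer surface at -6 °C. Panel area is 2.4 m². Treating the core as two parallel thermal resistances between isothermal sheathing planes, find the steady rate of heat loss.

Q ≈ 30.1 W

Sheathing layers in series; stud and cavity paths in parallel between them.
R_inner = 0.012/(0.927×2.4) = 0.005394 K/W
R_stud  = 0.115/(0.145×0.12×2.4) = 2.754 K/W
R_cav   = 0.115/(0.043×0.88×2.4) = 1.266 K/W
1/R_core = 1/R_stud + 1/R_cav → R_core = 0.8674 K/W
R_outer = 0.024/(0.175×2.4) = 0.05714 K/W
R_total = 0.93 K/W
Q = ΔT/R_total = 28/0.93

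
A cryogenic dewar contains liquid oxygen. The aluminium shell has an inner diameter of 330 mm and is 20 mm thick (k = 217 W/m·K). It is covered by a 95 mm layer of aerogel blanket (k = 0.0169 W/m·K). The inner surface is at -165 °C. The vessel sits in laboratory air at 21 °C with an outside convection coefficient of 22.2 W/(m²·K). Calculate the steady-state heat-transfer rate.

Q ≈ 21.4 W

Radial (spherical) resistances in series:
R_aluminium shell = (1/0.165 − 1/0.185)/(4π×217) = 2.403×10^-4 K/W
R_aerogel blanket = (1/0.185 − 1/0.28)/(4π×0.0169) = 8.636 K/W
R_outer film = 1/(h·4πr_o²) = 1/(22.2×4π×0.28²) = 0.04572 K/W
R_total = 8.682 K/W
Q = ΔT/R_total = 186/8.682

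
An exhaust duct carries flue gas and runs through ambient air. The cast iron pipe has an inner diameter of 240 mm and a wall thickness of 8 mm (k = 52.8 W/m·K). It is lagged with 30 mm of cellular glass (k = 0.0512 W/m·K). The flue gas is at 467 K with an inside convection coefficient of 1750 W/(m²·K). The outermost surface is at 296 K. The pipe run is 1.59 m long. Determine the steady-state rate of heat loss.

Q ≈ 415 W

Treating each annulus and film as a series resistance:
R_inner film = 1/(h_i·2πr₁L) = 1/(1750×2π×0.12×1.59) = 4.767×10^-4 K/W
R_cast iron pipe wall = ln(128/120)/(2π×52.8×1.59) = 1.224×10^-4 K/W
R_cellular glass = ln(158/128)/(2π×0.0512×1.59) = 0.4117 K/W
R_total = 0.4123 K/W
Q = ΔT/R_total = 171/0.4123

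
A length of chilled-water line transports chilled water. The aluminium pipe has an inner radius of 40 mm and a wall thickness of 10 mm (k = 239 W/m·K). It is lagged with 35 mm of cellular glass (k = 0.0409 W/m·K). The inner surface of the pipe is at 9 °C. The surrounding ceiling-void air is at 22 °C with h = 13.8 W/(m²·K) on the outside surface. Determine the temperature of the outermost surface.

T ≈ 21.2 °C

Cylindrical conduction, so R = ln(r₂/r₁)/(2πkL) per layer, in series:
R_aluminium pipe wall = ln(50/40)/(2π×239×1) = 1.486×10^-4 K/W
R_cellular glass = ln(85/50)/(2π×0.0409×1) = 2.065 K/W
R_outer film = 1/(h_o·2πr_oL) = 1/(13.8×2π×0.085×1) = 0.1357 K/W
R_total = 2.201 K/W
Q = ΔT/R_total = 13/2.201
Q = 5.91 W/m
T_interface = T_inner + Q·ΣR(inner→interface) = 9 + 5.91×2.065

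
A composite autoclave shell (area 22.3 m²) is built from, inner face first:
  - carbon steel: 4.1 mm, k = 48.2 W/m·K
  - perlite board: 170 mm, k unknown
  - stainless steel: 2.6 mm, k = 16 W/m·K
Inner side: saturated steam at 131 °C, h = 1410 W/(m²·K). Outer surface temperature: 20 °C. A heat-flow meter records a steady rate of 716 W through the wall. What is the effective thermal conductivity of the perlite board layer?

k ≈ 0.0492 W/(m·K)

Model the wall as resistances in series:
R_inner film = 1/(h_i·A) = 1/(1410×22.3) = 3.18×10^-5 K/W
R_carbon steel = L/(kA) = 0.0041/(48.2×22.3) = 3.814×10^-6 K/W
R_stainless steel = L/(kA) = 0.0026/(16×22.3) = 7.287×10^-6 K/W
Sum of known resistances R_other = 4.291×10^-5 K/W
Total R = ΔT/Q = 111/716 = 0.155 K/W
R_perlite board = R_total − R_other = 0.155 K/W
k = L/(R·A) = 0.17/(0.155×22.3)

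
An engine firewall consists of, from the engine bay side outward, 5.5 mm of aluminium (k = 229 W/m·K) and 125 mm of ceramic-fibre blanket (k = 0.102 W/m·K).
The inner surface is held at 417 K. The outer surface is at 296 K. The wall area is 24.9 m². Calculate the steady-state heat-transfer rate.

Model the wall as resistances in series:
R_aluminium = L/(kA) = 0.0055/(229×24.9) = 9.646×10^-7 K/W
R_ceramic-fibre blanket = L/(kA) = 0.125/(0.102×24.9) = 0.04922 K/W
R_total = 0.04922 K/W
Q = ΔT / R_total = 121 / 0.04922

Q ≈ 2460 W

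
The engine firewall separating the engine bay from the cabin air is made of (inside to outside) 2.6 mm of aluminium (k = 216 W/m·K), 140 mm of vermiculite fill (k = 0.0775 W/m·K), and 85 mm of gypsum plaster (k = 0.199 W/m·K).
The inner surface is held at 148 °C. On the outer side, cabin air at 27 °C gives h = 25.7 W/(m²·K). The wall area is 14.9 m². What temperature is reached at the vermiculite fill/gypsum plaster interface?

T ≈ 51.8 °C

Model the wall as resistances in series:
R_aluminium = L/(kA) = 0.0026/(216×14.9) = 8.079×10^-7 K/W
R_vermiculite fill = L/(kA) = 0.14/(0.0775×14.9) = 0.1212 K/W
R_gypsum plaster = L/(kA) = 0.085/(0.199×14.9) = 0.02867 K/W
R_outer film = 1/(h_o·A) = 1/(25.7×14.9) = 0.002611 K/W
R_total = 0.1525 K/W;  Q = ΔT/R_total = 121/0.1525 = 793.4 W
T_interface = T_inner − Q·ΣR(inner→interface) = 148 − 793×0.1212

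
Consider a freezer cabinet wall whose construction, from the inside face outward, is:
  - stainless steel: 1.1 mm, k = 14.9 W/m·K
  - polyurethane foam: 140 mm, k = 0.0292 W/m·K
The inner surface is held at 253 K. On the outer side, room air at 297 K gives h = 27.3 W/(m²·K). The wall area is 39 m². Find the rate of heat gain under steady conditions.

Thermal resistances in series:
R_stainless steel = L/(kA) = 0.0011/(14.9×39) = 1.893×10^-6 K/W
R_polyurethane foam = L/(kA) = 0.14/(0.0292×39) = 0.1229 K/W
R_outer film = 1/(h_o·A) = 1/(27.3×39) = 9.392×10^-4 K/W
R_total = 0.1239 K/W
Q = ΔT / R_total = 44 / 0.1239

Q ≈ 355 W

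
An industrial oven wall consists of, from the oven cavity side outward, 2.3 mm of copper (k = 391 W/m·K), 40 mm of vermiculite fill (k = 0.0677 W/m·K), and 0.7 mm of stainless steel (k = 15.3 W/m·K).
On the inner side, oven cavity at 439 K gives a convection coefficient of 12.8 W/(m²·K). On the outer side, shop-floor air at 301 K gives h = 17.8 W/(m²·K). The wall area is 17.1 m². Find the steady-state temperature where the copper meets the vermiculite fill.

Thermal resistances in series:
R_inner film = 1/(h_i·A) = 1/(12.8×17.1) = 0.004569 K/W
R_copper = L/(kA) = 0.0023/(391×17.1) = 3.44×10^-7 K/W
R_vermiculite fill = L/(kA) = 0.04/(0.0677×17.1) = 0.03455 K/W
R_stainless steel = L/(kA) = 0.0007/(15.3×17.1) = 2.676×10^-6 K/W
R_outer film = 1/(h_o·A) = 1/(17.8×17.1) = 0.003285 K/W
R_total = 0.04241 K/W;  Q = ΔT/R_total = 138/0.04241 = 3254 W
T_interface = T_inner − Q·ΣR(inner→interface) = 439 − 3250×0.004569

T ≈ 424 K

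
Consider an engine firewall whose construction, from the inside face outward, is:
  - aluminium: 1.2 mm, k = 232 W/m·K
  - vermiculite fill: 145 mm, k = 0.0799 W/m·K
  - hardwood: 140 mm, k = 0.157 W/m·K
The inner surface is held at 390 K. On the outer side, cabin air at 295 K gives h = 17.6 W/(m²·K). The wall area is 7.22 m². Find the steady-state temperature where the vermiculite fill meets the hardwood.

T ≈ 328 K

Model the wall as resistances in series:
R_aluminium = L/(kA) = 0.0012/(232×7.22) = 7.164×10^-7 K/W
R_vermiculite fill = L/(kA) = 0.145/(0.0799×7.22) = 0.2514 K/W
R_hardwood = L/(kA) = 0.14/(0.157×7.22) = 0.1235 K/W
R_outer film = 1/(h_o·A) = 1/(17.6×7.22) = 0.00787 K/W
R_total = 0.3827 K/W;  Q = ΔT/R_total = 95/0.3827 = 248.2 W
T_interface = T_inner − Q·ΣR(inner→interface) = 390 − 248×0.2514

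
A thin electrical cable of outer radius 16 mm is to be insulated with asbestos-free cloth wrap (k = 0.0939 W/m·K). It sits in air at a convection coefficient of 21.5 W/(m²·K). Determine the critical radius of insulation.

For a cylinder r_cr = k/h = 0.0939/21.5
r_cr = 4.37 mm; since the bare radius (16 mm) is above r_cr, any added insulation will reduce heat loss.

r_cr ≈ 4.37 mm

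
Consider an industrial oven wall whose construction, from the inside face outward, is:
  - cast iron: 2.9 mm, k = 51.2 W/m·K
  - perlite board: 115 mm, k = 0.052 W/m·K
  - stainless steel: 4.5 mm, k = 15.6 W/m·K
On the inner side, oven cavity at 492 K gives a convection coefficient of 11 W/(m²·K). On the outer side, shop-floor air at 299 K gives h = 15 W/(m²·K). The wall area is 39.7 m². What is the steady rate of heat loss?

Q ≈ 3230 W

Using the resistance-network approach (series):
R_inner film = 1/(h_i·A) = 1/(11×39.7) = 0.00229 K/W
R_cast iron = L/(kA) = 0.0029/(51.2×39.7) = 1.427×10^-6 K/W
R_perlite board = L/(kA) = 0.115/(0.052×39.7) = 0.05571 K/W
R_stainless steel = L/(kA) = 0.0045/(15.6×39.7) = 7.266×10^-6 K/W
R_outer film = 1/(h_o·A) = 1/(15×39.7) = 0.001679 K/W
R_total = 0.05968 K/W
Q = ΔT / R_total = 193 / 0.05968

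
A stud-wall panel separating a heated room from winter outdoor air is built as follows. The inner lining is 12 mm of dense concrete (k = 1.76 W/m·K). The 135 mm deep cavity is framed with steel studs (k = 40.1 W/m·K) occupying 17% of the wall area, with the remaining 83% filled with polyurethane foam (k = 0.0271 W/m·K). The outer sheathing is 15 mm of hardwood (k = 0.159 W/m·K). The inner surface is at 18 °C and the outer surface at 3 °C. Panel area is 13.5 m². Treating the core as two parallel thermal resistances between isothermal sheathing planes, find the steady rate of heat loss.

Q ≈ 1670 W

Sheathing layers in series; stud and cavity paths in parallel between them.
R_inner = 0.012/(1.76×13.5) = 5.051×10^-4 K/W
R_stud  = 0.135/(40.1×0.17×13.5) = 0.001467 K/W
R_cav   = 0.135/(0.0271×0.83×13.5) = 0.4446 K/W
1/R_core = 1/R_stud + 1/R_cav → R_core = 0.001462 K/W
R_outer = 0.015/(0.159×13.5) = 0.006988 K/W
R_total = 0.008955 K/W
Q = ΔT/R_total = 15/0.008955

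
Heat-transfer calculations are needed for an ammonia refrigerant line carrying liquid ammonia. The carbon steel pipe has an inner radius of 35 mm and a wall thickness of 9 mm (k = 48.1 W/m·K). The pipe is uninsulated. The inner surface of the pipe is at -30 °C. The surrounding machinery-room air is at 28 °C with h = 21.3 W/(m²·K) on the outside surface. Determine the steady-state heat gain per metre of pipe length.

q′ ≈ 340 W/m

Per-layer cylindrical resistances, series-summed:
R_carbon steel pipe wall = ln(44/35)/(2π×48.1×1) = 7.572×10^-4 K/W
R_outer film = 1/(h_o·2πr_oL) = 1/(21.3×2π×0.044×1) = 0.1698 K/W
R_total = 0.1706 K/W
Q = ΔT/R_total = 58/0.1706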